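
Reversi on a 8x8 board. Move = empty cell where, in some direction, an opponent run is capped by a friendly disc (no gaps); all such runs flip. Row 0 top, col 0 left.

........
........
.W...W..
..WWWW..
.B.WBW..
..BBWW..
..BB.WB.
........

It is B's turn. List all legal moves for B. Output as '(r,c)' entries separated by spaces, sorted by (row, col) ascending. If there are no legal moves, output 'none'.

Answer: (1,6) (2,2) (2,3) (2,4) (2,6) (3,6) (4,2) (4,6) (5,6) (6,4)

Derivation:
(1,0): no bracket -> illegal
(1,1): no bracket -> illegal
(1,2): no bracket -> illegal
(1,4): no bracket -> illegal
(1,5): no bracket -> illegal
(1,6): flips 3 -> legal
(2,0): no bracket -> illegal
(2,2): flips 1 -> legal
(2,3): flips 3 -> legal
(2,4): flips 1 -> legal
(2,6): flips 1 -> legal
(3,0): no bracket -> illegal
(3,1): no bracket -> illegal
(3,6): flips 2 -> legal
(4,2): flips 1 -> legal
(4,6): flips 1 -> legal
(5,6): flips 2 -> legal
(6,4): flips 2 -> legal
(7,4): no bracket -> illegal
(7,5): no bracket -> illegal
(7,6): no bracket -> illegal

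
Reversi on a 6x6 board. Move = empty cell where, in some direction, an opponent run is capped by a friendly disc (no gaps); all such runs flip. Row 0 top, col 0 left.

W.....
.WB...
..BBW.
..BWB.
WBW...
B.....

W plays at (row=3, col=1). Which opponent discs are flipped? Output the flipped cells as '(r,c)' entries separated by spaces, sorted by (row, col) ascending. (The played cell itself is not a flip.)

Dir NW: first cell '.' (not opp) -> no flip
Dir N: first cell '.' (not opp) -> no flip
Dir NE: opp run (2,2), next='.' -> no flip
Dir W: first cell '.' (not opp) -> no flip
Dir E: opp run (3,2) capped by W -> flip
Dir SW: first cell 'W' (not opp) -> no flip
Dir S: opp run (4,1), next='.' -> no flip
Dir SE: first cell 'W' (not opp) -> no flip

Answer: (3,2)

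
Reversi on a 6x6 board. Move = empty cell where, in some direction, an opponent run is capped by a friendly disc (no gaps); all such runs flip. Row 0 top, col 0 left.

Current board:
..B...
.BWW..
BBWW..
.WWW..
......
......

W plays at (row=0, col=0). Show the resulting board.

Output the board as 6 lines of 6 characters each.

Answer: W.B...
.WWW..
BBWW..
.WWW..
......
......

Derivation:
Place W at (0,0); scan 8 dirs for brackets.
Dir NW: edge -> no flip
Dir N: edge -> no flip
Dir NE: edge -> no flip
Dir W: edge -> no flip
Dir E: first cell '.' (not opp) -> no flip
Dir SW: edge -> no flip
Dir S: first cell '.' (not opp) -> no flip
Dir SE: opp run (1,1) capped by W -> flip
All flips: (1,1)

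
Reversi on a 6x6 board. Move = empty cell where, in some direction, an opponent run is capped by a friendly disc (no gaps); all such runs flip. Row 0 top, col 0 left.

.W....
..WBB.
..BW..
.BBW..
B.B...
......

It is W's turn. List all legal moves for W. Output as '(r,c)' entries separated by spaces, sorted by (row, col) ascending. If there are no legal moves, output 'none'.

(0,2): no bracket -> illegal
(0,3): flips 1 -> legal
(0,4): no bracket -> illegal
(0,5): flips 1 -> legal
(1,1): flips 1 -> legal
(1,5): flips 2 -> legal
(2,0): no bracket -> illegal
(2,1): flips 1 -> legal
(2,4): no bracket -> illegal
(2,5): no bracket -> illegal
(3,0): flips 2 -> legal
(4,1): flips 1 -> legal
(4,3): no bracket -> illegal
(5,0): no bracket -> illegal
(5,1): flips 1 -> legal
(5,2): flips 3 -> legal
(5,3): no bracket -> illegal

Answer: (0,3) (0,5) (1,1) (1,5) (2,1) (3,0) (4,1) (5,1) (5,2)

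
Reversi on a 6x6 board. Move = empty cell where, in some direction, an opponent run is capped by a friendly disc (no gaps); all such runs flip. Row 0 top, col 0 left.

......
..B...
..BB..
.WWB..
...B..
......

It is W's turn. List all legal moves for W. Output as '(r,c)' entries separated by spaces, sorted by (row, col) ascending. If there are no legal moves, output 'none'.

Answer: (0,2) (1,3) (1,4) (3,4) (5,4)

Derivation:
(0,1): no bracket -> illegal
(0,2): flips 2 -> legal
(0,3): no bracket -> illegal
(1,1): no bracket -> illegal
(1,3): flips 1 -> legal
(1,4): flips 1 -> legal
(2,1): no bracket -> illegal
(2,4): no bracket -> illegal
(3,4): flips 1 -> legal
(4,2): no bracket -> illegal
(4,4): no bracket -> illegal
(5,2): no bracket -> illegal
(5,3): no bracket -> illegal
(5,4): flips 1 -> legal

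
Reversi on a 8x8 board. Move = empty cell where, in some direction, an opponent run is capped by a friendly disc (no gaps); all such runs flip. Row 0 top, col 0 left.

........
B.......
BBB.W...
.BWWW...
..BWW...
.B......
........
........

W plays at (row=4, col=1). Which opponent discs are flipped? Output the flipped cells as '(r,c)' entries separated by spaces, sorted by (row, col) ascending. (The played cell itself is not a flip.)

Answer: (4,2)

Derivation:
Dir NW: first cell '.' (not opp) -> no flip
Dir N: opp run (3,1) (2,1), next='.' -> no flip
Dir NE: first cell 'W' (not opp) -> no flip
Dir W: first cell '.' (not opp) -> no flip
Dir E: opp run (4,2) capped by W -> flip
Dir SW: first cell '.' (not opp) -> no flip
Dir S: opp run (5,1), next='.' -> no flip
Dir SE: first cell '.' (not opp) -> no flip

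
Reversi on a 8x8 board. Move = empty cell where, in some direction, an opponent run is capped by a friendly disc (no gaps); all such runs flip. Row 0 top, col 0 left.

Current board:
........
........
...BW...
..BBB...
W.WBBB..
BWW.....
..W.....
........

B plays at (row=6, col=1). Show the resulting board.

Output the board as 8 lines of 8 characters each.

Place B at (6,1); scan 8 dirs for brackets.
Dir NW: first cell 'B' (not opp) -> no flip
Dir N: opp run (5,1), next='.' -> no flip
Dir NE: opp run (5,2) capped by B -> flip
Dir W: first cell '.' (not opp) -> no flip
Dir E: opp run (6,2), next='.' -> no flip
Dir SW: first cell '.' (not opp) -> no flip
Dir S: first cell '.' (not opp) -> no flip
Dir SE: first cell '.' (not opp) -> no flip
All flips: (5,2)

Answer: ........
........
...BW...
..BBB...
W.WBBB..
BWB.....
.BW.....
........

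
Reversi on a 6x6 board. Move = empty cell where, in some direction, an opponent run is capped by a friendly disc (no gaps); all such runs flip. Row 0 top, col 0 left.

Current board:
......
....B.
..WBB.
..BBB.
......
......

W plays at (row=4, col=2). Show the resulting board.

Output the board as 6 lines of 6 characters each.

Answer: ......
....B.
..WBB.
..WBB.
..W...
......

Derivation:
Place W at (4,2); scan 8 dirs for brackets.
Dir NW: first cell '.' (not opp) -> no flip
Dir N: opp run (3,2) capped by W -> flip
Dir NE: opp run (3,3) (2,4), next='.' -> no flip
Dir W: first cell '.' (not opp) -> no flip
Dir E: first cell '.' (not opp) -> no flip
Dir SW: first cell '.' (not opp) -> no flip
Dir S: first cell '.' (not opp) -> no flip
Dir SE: first cell '.' (not opp) -> no flip
All flips: (3,2)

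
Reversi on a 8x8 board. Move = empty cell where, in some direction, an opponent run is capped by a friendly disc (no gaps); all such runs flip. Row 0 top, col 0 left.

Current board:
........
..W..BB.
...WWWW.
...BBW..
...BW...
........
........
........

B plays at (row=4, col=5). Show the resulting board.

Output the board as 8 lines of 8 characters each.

Answer: ........
..W..BB.
...WWBW.
...BBB..
...BBB..
........
........
........

Derivation:
Place B at (4,5); scan 8 dirs for brackets.
Dir NW: first cell 'B' (not opp) -> no flip
Dir N: opp run (3,5) (2,5) capped by B -> flip
Dir NE: first cell '.' (not opp) -> no flip
Dir W: opp run (4,4) capped by B -> flip
Dir E: first cell '.' (not opp) -> no flip
Dir SW: first cell '.' (not opp) -> no flip
Dir S: first cell '.' (not opp) -> no flip
Dir SE: first cell '.' (not opp) -> no flip
All flips: (2,5) (3,5) (4,4)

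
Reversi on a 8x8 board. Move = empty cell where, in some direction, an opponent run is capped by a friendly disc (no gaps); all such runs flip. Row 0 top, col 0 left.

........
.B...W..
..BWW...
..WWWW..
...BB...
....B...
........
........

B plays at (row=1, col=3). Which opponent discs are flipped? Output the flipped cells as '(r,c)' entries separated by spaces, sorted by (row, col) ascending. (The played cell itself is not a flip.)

Answer: (2,3) (3,3)

Derivation:
Dir NW: first cell '.' (not opp) -> no flip
Dir N: first cell '.' (not opp) -> no flip
Dir NE: first cell '.' (not opp) -> no flip
Dir W: first cell '.' (not opp) -> no flip
Dir E: first cell '.' (not opp) -> no flip
Dir SW: first cell 'B' (not opp) -> no flip
Dir S: opp run (2,3) (3,3) capped by B -> flip
Dir SE: opp run (2,4) (3,5), next='.' -> no flip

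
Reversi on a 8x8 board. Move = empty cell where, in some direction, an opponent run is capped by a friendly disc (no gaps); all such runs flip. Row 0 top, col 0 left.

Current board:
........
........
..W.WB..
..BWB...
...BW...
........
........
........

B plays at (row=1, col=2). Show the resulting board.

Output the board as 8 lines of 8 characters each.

Place B at (1,2); scan 8 dirs for brackets.
Dir NW: first cell '.' (not opp) -> no flip
Dir N: first cell '.' (not opp) -> no flip
Dir NE: first cell '.' (not opp) -> no flip
Dir W: first cell '.' (not opp) -> no flip
Dir E: first cell '.' (not opp) -> no flip
Dir SW: first cell '.' (not opp) -> no flip
Dir S: opp run (2,2) capped by B -> flip
Dir SE: first cell '.' (not opp) -> no flip
All flips: (2,2)

Answer: ........
..B.....
..B.WB..
..BWB...
...BW...
........
........
........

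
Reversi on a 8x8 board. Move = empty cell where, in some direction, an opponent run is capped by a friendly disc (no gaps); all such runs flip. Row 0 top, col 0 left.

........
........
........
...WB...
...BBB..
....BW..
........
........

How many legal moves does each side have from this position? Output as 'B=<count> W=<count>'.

-- B to move --
(2,2): flips 1 -> legal
(2,3): flips 1 -> legal
(2,4): no bracket -> illegal
(3,2): flips 1 -> legal
(4,2): no bracket -> illegal
(4,6): no bracket -> illegal
(5,6): flips 1 -> legal
(6,4): no bracket -> illegal
(6,5): flips 1 -> legal
(6,6): flips 1 -> legal
B mobility = 6
-- W to move --
(2,3): no bracket -> illegal
(2,4): no bracket -> illegal
(2,5): no bracket -> illegal
(3,2): no bracket -> illegal
(3,5): flips 2 -> legal
(3,6): no bracket -> illegal
(4,2): no bracket -> illegal
(4,6): no bracket -> illegal
(5,2): no bracket -> illegal
(5,3): flips 2 -> legal
(5,6): no bracket -> illegal
(6,3): no bracket -> illegal
(6,4): no bracket -> illegal
(6,5): no bracket -> illegal
W mobility = 2

Answer: B=6 W=2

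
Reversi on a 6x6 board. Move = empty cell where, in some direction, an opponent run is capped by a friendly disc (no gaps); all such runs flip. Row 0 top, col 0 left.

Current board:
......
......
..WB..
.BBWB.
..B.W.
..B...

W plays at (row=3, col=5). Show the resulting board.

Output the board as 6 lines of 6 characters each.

Answer: ......
......
..WB..
.BBWWW
..B.W.
..B...

Derivation:
Place W at (3,5); scan 8 dirs for brackets.
Dir NW: first cell '.' (not opp) -> no flip
Dir N: first cell '.' (not opp) -> no flip
Dir NE: edge -> no flip
Dir W: opp run (3,4) capped by W -> flip
Dir E: edge -> no flip
Dir SW: first cell 'W' (not opp) -> no flip
Dir S: first cell '.' (not opp) -> no flip
Dir SE: edge -> no flip
All flips: (3,4)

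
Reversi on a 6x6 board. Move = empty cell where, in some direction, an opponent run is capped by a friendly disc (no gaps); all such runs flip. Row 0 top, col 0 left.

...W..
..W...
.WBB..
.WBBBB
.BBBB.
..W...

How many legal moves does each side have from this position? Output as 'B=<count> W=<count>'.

-- B to move --
(0,1): flips 1 -> legal
(0,2): flips 1 -> legal
(0,4): no bracket -> illegal
(1,0): flips 1 -> legal
(1,1): flips 2 -> legal
(1,3): no bracket -> illegal
(1,4): no bracket -> illegal
(2,0): flips 2 -> legal
(3,0): flips 1 -> legal
(4,0): flips 1 -> legal
(5,1): no bracket -> illegal
(5,3): no bracket -> illegal
B mobility = 7
-- W to move --
(1,1): no bracket -> illegal
(1,3): flips 1 -> legal
(1,4): no bracket -> illegal
(2,4): flips 2 -> legal
(2,5): flips 2 -> legal
(3,0): flips 1 -> legal
(4,0): no bracket -> illegal
(4,5): flips 2 -> legal
(5,0): no bracket -> illegal
(5,1): flips 1 -> legal
(5,3): flips 1 -> legal
(5,4): flips 2 -> legal
(5,5): no bracket -> illegal
W mobility = 8

Answer: B=7 W=8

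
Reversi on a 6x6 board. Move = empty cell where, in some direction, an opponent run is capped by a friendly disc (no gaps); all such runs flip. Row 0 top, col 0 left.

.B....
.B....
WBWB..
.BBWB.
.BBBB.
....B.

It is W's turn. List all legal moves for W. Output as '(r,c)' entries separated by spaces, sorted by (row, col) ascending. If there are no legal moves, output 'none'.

Answer: (0,0) (0,2) (1,3) (2,4) (3,0) (3,5) (4,0) (5,1) (5,2) (5,3) (5,5)

Derivation:
(0,0): flips 1 -> legal
(0,2): flips 1 -> legal
(1,0): no bracket -> illegal
(1,2): no bracket -> illegal
(1,3): flips 1 -> legal
(1,4): no bracket -> illegal
(2,4): flips 1 -> legal
(2,5): no bracket -> illegal
(3,0): flips 2 -> legal
(3,5): flips 1 -> legal
(4,0): flips 1 -> legal
(4,5): no bracket -> illegal
(5,0): no bracket -> illegal
(5,1): flips 1 -> legal
(5,2): flips 2 -> legal
(5,3): flips 3 -> legal
(5,5): flips 1 -> legal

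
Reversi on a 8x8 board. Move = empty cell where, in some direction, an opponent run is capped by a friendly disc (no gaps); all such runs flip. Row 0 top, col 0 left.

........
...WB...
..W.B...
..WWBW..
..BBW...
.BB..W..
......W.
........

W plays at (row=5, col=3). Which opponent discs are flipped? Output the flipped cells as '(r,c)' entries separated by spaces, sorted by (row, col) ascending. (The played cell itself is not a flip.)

Answer: (4,3)

Derivation:
Dir NW: opp run (4,2), next='.' -> no flip
Dir N: opp run (4,3) capped by W -> flip
Dir NE: first cell 'W' (not opp) -> no flip
Dir W: opp run (5,2) (5,1), next='.' -> no flip
Dir E: first cell '.' (not opp) -> no flip
Dir SW: first cell '.' (not opp) -> no flip
Dir S: first cell '.' (not opp) -> no flip
Dir SE: first cell '.' (not opp) -> no flip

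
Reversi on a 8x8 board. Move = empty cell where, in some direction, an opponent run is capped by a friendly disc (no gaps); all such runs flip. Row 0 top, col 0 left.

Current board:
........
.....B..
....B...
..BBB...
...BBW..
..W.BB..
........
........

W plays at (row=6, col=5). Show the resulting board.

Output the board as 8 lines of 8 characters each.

Place W at (6,5); scan 8 dirs for brackets.
Dir NW: opp run (5,4) (4,3) (3,2), next='.' -> no flip
Dir N: opp run (5,5) capped by W -> flip
Dir NE: first cell '.' (not opp) -> no flip
Dir W: first cell '.' (not opp) -> no flip
Dir E: first cell '.' (not opp) -> no flip
Dir SW: first cell '.' (not opp) -> no flip
Dir S: first cell '.' (not opp) -> no flip
Dir SE: first cell '.' (not opp) -> no flip
All flips: (5,5)

Answer: ........
.....B..
....B...
..BBB...
...BBW..
..W.BW..
.....W..
........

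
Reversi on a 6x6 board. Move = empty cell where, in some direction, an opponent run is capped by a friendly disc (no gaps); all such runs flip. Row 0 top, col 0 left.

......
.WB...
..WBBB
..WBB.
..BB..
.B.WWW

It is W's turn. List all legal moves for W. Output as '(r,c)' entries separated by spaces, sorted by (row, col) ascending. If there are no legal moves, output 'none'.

Answer: (0,2) (1,3) (1,4) (3,1) (3,5) (4,4) (5,2)

Derivation:
(0,1): no bracket -> illegal
(0,2): flips 1 -> legal
(0,3): no bracket -> illegal
(1,3): flips 4 -> legal
(1,4): flips 1 -> legal
(1,5): no bracket -> illegal
(2,1): no bracket -> illegal
(3,1): flips 1 -> legal
(3,5): flips 2 -> legal
(4,0): no bracket -> illegal
(4,1): no bracket -> illegal
(4,4): flips 1 -> legal
(4,5): no bracket -> illegal
(5,0): no bracket -> illegal
(5,2): flips 1 -> legal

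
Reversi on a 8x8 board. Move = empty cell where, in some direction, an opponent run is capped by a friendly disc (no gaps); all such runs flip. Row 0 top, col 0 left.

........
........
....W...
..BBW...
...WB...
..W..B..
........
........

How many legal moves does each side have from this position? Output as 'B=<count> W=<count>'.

Answer: B=6 W=6

Derivation:
-- B to move --
(1,3): no bracket -> illegal
(1,4): flips 2 -> legal
(1,5): flips 1 -> legal
(2,3): no bracket -> illegal
(2,5): no bracket -> illegal
(3,5): flips 1 -> legal
(4,1): no bracket -> illegal
(4,2): flips 1 -> legal
(4,5): no bracket -> illegal
(5,1): no bracket -> illegal
(5,3): flips 1 -> legal
(5,4): flips 1 -> legal
(6,1): no bracket -> illegal
(6,2): no bracket -> illegal
(6,3): no bracket -> illegal
B mobility = 6
-- W to move --
(2,1): flips 1 -> legal
(2,2): no bracket -> illegal
(2,3): flips 1 -> legal
(3,1): flips 2 -> legal
(3,5): no bracket -> illegal
(4,1): no bracket -> illegal
(4,2): flips 1 -> legal
(4,5): flips 1 -> legal
(4,6): no bracket -> illegal
(5,3): no bracket -> illegal
(5,4): flips 1 -> legal
(5,6): no bracket -> illegal
(6,4): no bracket -> illegal
(6,5): no bracket -> illegal
(6,6): no bracket -> illegal
W mobility = 6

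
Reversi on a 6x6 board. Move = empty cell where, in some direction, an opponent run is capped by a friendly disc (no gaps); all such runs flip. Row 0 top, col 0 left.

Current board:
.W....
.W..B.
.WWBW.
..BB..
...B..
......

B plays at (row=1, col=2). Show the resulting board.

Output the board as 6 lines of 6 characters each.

Place B at (1,2); scan 8 dirs for brackets.
Dir NW: opp run (0,1), next=edge -> no flip
Dir N: first cell '.' (not opp) -> no flip
Dir NE: first cell '.' (not opp) -> no flip
Dir W: opp run (1,1), next='.' -> no flip
Dir E: first cell '.' (not opp) -> no flip
Dir SW: opp run (2,1), next='.' -> no flip
Dir S: opp run (2,2) capped by B -> flip
Dir SE: first cell 'B' (not opp) -> no flip
All flips: (2,2)

Answer: .W....
.WB.B.
.WBBW.
..BB..
...B..
......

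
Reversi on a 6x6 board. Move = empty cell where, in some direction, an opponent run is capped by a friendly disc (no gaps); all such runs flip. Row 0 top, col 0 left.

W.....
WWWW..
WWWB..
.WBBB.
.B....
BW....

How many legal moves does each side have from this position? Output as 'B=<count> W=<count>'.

Answer: B=5 W=6

Derivation:
-- B to move --
(0,1): flips 4 -> legal
(0,2): flips 2 -> legal
(0,3): flips 1 -> legal
(0,4): no bracket -> illegal
(1,4): no bracket -> illegal
(2,4): no bracket -> illegal
(3,0): flips 1 -> legal
(4,0): no bracket -> illegal
(4,2): no bracket -> illegal
(5,2): flips 1 -> legal
B mobility = 5
-- W to move --
(1,4): no bracket -> illegal
(2,4): flips 1 -> legal
(2,5): no bracket -> illegal
(3,0): no bracket -> illegal
(3,5): flips 3 -> legal
(4,0): no bracket -> illegal
(4,2): flips 1 -> legal
(4,3): flips 3 -> legal
(4,4): flips 1 -> legal
(4,5): flips 2 -> legal
(5,2): no bracket -> illegal
W mobility = 6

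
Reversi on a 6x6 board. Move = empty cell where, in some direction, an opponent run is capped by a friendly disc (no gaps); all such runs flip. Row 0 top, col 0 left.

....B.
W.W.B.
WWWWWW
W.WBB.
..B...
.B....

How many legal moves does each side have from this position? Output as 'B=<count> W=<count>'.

Answer: B=7 W=7

Derivation:
-- B to move --
(0,0): no bracket -> illegal
(0,1): flips 2 -> legal
(0,2): flips 3 -> legal
(0,3): no bracket -> illegal
(1,1): flips 1 -> legal
(1,3): flips 1 -> legal
(1,5): flips 1 -> legal
(3,1): flips 1 -> legal
(3,5): no bracket -> illegal
(4,0): no bracket -> illegal
(4,1): flips 2 -> legal
(4,3): no bracket -> illegal
B mobility = 7
-- W to move --
(0,3): flips 1 -> legal
(0,5): flips 1 -> legal
(1,3): no bracket -> illegal
(1,5): no bracket -> illegal
(3,1): no bracket -> illegal
(3,5): flips 2 -> legal
(4,0): no bracket -> illegal
(4,1): no bracket -> illegal
(4,3): flips 2 -> legal
(4,4): flips 2 -> legal
(4,5): flips 1 -> legal
(5,0): no bracket -> illegal
(5,2): flips 1 -> legal
(5,3): no bracket -> illegal
W mobility = 7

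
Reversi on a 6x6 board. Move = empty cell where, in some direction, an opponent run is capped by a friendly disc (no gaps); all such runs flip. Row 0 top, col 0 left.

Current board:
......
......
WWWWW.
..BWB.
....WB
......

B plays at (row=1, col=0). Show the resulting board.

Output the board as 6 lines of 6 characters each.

Place B at (1,0); scan 8 dirs for brackets.
Dir NW: edge -> no flip
Dir N: first cell '.' (not opp) -> no flip
Dir NE: first cell '.' (not opp) -> no flip
Dir W: edge -> no flip
Dir E: first cell '.' (not opp) -> no flip
Dir SW: edge -> no flip
Dir S: opp run (2,0), next='.' -> no flip
Dir SE: opp run (2,1) capped by B -> flip
All flips: (2,1)

Answer: ......
B.....
WBWWW.
..BWB.
....WB
......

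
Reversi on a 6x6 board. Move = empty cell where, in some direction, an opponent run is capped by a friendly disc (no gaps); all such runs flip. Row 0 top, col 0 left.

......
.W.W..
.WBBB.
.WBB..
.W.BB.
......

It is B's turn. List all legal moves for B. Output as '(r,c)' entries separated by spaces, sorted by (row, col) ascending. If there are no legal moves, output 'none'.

Answer: (0,0) (0,2) (0,3) (0,4) (1,0) (2,0) (3,0) (4,0) (5,0)

Derivation:
(0,0): flips 1 -> legal
(0,1): no bracket -> illegal
(0,2): flips 1 -> legal
(0,3): flips 1 -> legal
(0,4): flips 1 -> legal
(1,0): flips 1 -> legal
(1,2): no bracket -> illegal
(1,4): no bracket -> illegal
(2,0): flips 1 -> legal
(3,0): flips 1 -> legal
(4,0): flips 1 -> legal
(4,2): no bracket -> illegal
(5,0): flips 1 -> legal
(5,1): no bracket -> illegal
(5,2): no bracket -> illegal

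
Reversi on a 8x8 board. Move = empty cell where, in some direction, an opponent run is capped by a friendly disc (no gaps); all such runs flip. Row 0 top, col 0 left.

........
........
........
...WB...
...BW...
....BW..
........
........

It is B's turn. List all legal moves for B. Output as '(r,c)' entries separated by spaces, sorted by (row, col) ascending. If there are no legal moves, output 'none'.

Answer: (2,3) (3,2) (4,5) (5,6)

Derivation:
(2,2): no bracket -> illegal
(2,3): flips 1 -> legal
(2,4): no bracket -> illegal
(3,2): flips 1 -> legal
(3,5): no bracket -> illegal
(4,2): no bracket -> illegal
(4,5): flips 1 -> legal
(4,6): no bracket -> illegal
(5,3): no bracket -> illegal
(5,6): flips 1 -> legal
(6,4): no bracket -> illegal
(6,5): no bracket -> illegal
(6,6): no bracket -> illegal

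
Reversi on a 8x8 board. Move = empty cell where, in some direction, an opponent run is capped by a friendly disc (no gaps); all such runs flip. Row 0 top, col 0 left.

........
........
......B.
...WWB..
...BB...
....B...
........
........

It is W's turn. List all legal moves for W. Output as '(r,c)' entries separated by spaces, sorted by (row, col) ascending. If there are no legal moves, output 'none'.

(1,5): no bracket -> illegal
(1,6): no bracket -> illegal
(1,7): no bracket -> illegal
(2,4): no bracket -> illegal
(2,5): no bracket -> illegal
(2,7): no bracket -> illegal
(3,2): no bracket -> illegal
(3,6): flips 1 -> legal
(3,7): no bracket -> illegal
(4,2): no bracket -> illegal
(4,5): no bracket -> illegal
(4,6): no bracket -> illegal
(5,2): flips 1 -> legal
(5,3): flips 1 -> legal
(5,5): flips 1 -> legal
(6,3): no bracket -> illegal
(6,4): flips 2 -> legal
(6,5): no bracket -> illegal

Answer: (3,6) (5,2) (5,3) (5,5) (6,4)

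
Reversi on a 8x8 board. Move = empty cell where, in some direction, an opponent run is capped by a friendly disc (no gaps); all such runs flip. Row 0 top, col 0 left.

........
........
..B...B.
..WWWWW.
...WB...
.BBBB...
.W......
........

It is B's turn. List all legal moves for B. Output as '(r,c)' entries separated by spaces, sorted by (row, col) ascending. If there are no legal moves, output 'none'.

Answer: (2,1) (2,3) (2,4) (2,5) (4,2) (4,6) (7,0) (7,1)

Derivation:
(2,1): flips 2 -> legal
(2,3): flips 2 -> legal
(2,4): flips 1 -> legal
(2,5): flips 2 -> legal
(2,7): no bracket -> illegal
(3,1): no bracket -> illegal
(3,7): no bracket -> illegal
(4,1): no bracket -> illegal
(4,2): flips 2 -> legal
(4,5): no bracket -> illegal
(4,6): flips 1 -> legal
(4,7): no bracket -> illegal
(5,0): no bracket -> illegal
(6,0): no bracket -> illegal
(6,2): no bracket -> illegal
(7,0): flips 1 -> legal
(7,1): flips 1 -> legal
(7,2): no bracket -> illegal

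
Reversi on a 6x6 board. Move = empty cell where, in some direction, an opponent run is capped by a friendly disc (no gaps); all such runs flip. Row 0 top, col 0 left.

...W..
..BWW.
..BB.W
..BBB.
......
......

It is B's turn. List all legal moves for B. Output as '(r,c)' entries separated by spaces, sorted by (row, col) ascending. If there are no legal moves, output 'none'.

(0,2): no bracket -> illegal
(0,4): flips 1 -> legal
(0,5): flips 1 -> legal
(1,5): flips 2 -> legal
(2,4): no bracket -> illegal
(3,5): no bracket -> illegal

Answer: (0,4) (0,5) (1,5)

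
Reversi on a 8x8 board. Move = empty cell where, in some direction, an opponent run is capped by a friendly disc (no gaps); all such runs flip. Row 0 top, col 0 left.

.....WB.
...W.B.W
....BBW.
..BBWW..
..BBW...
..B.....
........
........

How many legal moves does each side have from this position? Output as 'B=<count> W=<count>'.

Answer: B=9 W=9

Derivation:
-- B to move --
(0,2): flips 1 -> legal
(0,3): no bracket -> illegal
(0,4): flips 1 -> legal
(0,7): no bracket -> illegal
(1,2): no bracket -> illegal
(1,4): no bracket -> illegal
(1,6): no bracket -> illegal
(2,2): no bracket -> illegal
(2,3): no bracket -> illegal
(2,7): flips 1 -> legal
(3,6): flips 2 -> legal
(3,7): flips 1 -> legal
(4,5): flips 2 -> legal
(4,6): flips 1 -> legal
(5,3): no bracket -> illegal
(5,4): flips 2 -> legal
(5,5): flips 1 -> legal
B mobility = 9
-- W to move --
(0,4): flips 1 -> legal
(0,7): flips 1 -> legal
(1,4): flips 1 -> legal
(1,6): flips 1 -> legal
(2,1): no bracket -> illegal
(2,2): flips 1 -> legal
(2,3): flips 2 -> legal
(3,1): flips 2 -> legal
(3,6): no bracket -> illegal
(4,1): flips 2 -> legal
(5,1): no bracket -> illegal
(5,3): no bracket -> illegal
(5,4): no bracket -> illegal
(6,1): flips 2 -> legal
(6,2): no bracket -> illegal
(6,3): no bracket -> illegal
W mobility = 9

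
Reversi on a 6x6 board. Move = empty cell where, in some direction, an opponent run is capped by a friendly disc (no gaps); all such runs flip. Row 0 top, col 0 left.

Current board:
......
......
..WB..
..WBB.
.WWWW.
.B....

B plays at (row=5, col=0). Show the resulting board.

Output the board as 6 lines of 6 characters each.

Place B at (5,0); scan 8 dirs for brackets.
Dir NW: edge -> no flip
Dir N: first cell '.' (not opp) -> no flip
Dir NE: opp run (4,1) (3,2) capped by B -> flip
Dir W: edge -> no flip
Dir E: first cell 'B' (not opp) -> no flip
Dir SW: edge -> no flip
Dir S: edge -> no flip
Dir SE: edge -> no flip
All flips: (3,2) (4,1)

Answer: ......
......
..WB..
..BBB.
.BWWW.
BB....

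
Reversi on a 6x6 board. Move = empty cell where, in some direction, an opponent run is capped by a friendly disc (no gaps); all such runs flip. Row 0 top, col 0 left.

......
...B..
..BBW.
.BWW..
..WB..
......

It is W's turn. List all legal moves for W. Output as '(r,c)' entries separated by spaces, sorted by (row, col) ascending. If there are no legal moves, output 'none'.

Answer: (0,2) (0,3) (1,1) (1,2) (1,4) (2,0) (2,1) (3,0) (4,4) (5,3) (5,4)

Derivation:
(0,2): flips 1 -> legal
(0,3): flips 2 -> legal
(0,4): no bracket -> illegal
(1,1): flips 1 -> legal
(1,2): flips 1 -> legal
(1,4): flips 1 -> legal
(2,0): flips 1 -> legal
(2,1): flips 2 -> legal
(3,0): flips 1 -> legal
(3,4): no bracket -> illegal
(4,0): no bracket -> illegal
(4,1): no bracket -> illegal
(4,4): flips 1 -> legal
(5,2): no bracket -> illegal
(5,3): flips 1 -> legal
(5,4): flips 1 -> legal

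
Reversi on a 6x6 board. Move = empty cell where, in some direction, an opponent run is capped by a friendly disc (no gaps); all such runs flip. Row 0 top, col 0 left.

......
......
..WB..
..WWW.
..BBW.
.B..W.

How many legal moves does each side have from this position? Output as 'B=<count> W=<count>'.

Answer: B=6 W=7

Derivation:
-- B to move --
(1,1): no bracket -> illegal
(1,2): flips 2 -> legal
(1,3): no bracket -> illegal
(2,1): flips 2 -> legal
(2,4): flips 1 -> legal
(2,5): flips 1 -> legal
(3,1): no bracket -> illegal
(3,5): no bracket -> illegal
(4,1): flips 1 -> legal
(4,5): flips 2 -> legal
(5,3): no bracket -> illegal
(5,5): no bracket -> illegal
B mobility = 6
-- W to move --
(1,2): flips 1 -> legal
(1,3): flips 1 -> legal
(1,4): flips 1 -> legal
(2,4): flips 1 -> legal
(3,1): no bracket -> illegal
(4,0): no bracket -> illegal
(4,1): flips 2 -> legal
(5,0): no bracket -> illegal
(5,2): flips 2 -> legal
(5,3): flips 1 -> legal
W mobility = 7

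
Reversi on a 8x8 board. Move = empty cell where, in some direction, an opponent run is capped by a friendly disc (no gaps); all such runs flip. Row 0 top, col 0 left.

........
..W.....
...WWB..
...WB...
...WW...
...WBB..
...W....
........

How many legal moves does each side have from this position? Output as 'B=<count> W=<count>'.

-- B to move --
(0,1): flips 2 -> legal
(0,2): no bracket -> illegal
(0,3): no bracket -> illegal
(1,1): no bracket -> illegal
(1,3): no bracket -> illegal
(1,4): flips 1 -> legal
(1,5): no bracket -> illegal
(2,1): no bracket -> illegal
(2,2): flips 4 -> legal
(3,2): flips 2 -> legal
(3,5): no bracket -> illegal
(4,2): no bracket -> illegal
(4,5): no bracket -> illegal
(5,2): flips 2 -> legal
(6,2): no bracket -> illegal
(6,4): no bracket -> illegal
(7,2): flips 1 -> legal
(7,3): no bracket -> illegal
(7,4): no bracket -> illegal
B mobility = 6
-- W to move --
(1,4): no bracket -> illegal
(1,5): no bracket -> illegal
(1,6): flips 2 -> legal
(2,6): flips 1 -> legal
(3,5): flips 1 -> legal
(3,6): no bracket -> illegal
(4,5): flips 2 -> legal
(4,6): no bracket -> illegal
(5,6): flips 2 -> legal
(6,4): flips 1 -> legal
(6,5): flips 1 -> legal
(6,6): flips 1 -> legal
W mobility = 8

Answer: B=6 W=8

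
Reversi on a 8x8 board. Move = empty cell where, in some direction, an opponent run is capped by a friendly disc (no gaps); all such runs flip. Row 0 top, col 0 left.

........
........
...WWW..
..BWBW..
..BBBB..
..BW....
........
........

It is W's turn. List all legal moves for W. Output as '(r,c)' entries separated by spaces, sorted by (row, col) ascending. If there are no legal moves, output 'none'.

Answer: (3,1) (4,1) (5,1) (5,4) (5,5) (5,6) (6,1)

Derivation:
(2,1): no bracket -> illegal
(2,2): no bracket -> illegal
(3,1): flips 2 -> legal
(3,6): no bracket -> illegal
(4,1): flips 1 -> legal
(4,6): no bracket -> illegal
(5,1): flips 2 -> legal
(5,4): flips 2 -> legal
(5,5): flips 2 -> legal
(5,6): flips 2 -> legal
(6,1): flips 3 -> legal
(6,2): no bracket -> illegal
(6,3): no bracket -> illegal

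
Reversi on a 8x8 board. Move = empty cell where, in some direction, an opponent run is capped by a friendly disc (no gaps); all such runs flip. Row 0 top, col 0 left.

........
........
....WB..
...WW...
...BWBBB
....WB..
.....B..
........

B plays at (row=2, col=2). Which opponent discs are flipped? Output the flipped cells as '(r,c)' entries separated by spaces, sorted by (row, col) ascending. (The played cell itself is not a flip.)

Answer: (3,3) (4,4)

Derivation:
Dir NW: first cell '.' (not opp) -> no flip
Dir N: first cell '.' (not opp) -> no flip
Dir NE: first cell '.' (not opp) -> no flip
Dir W: first cell '.' (not opp) -> no flip
Dir E: first cell '.' (not opp) -> no flip
Dir SW: first cell '.' (not opp) -> no flip
Dir S: first cell '.' (not opp) -> no flip
Dir SE: opp run (3,3) (4,4) capped by B -> flip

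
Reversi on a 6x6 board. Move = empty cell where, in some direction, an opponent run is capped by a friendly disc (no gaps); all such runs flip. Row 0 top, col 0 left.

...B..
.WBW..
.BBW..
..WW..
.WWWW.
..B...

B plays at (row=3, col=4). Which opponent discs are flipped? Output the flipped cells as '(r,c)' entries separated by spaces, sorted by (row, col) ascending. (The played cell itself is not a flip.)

Dir NW: opp run (2,3) capped by B -> flip
Dir N: first cell '.' (not opp) -> no flip
Dir NE: first cell '.' (not opp) -> no flip
Dir W: opp run (3,3) (3,2), next='.' -> no flip
Dir E: first cell '.' (not opp) -> no flip
Dir SW: opp run (4,3) capped by B -> flip
Dir S: opp run (4,4), next='.' -> no flip
Dir SE: first cell '.' (not opp) -> no flip

Answer: (2,3) (4,3)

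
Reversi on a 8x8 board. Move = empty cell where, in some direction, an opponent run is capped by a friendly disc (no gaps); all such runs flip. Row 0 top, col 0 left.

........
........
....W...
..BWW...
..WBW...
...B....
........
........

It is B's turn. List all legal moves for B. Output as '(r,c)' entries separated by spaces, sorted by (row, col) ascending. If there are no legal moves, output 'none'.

(1,3): no bracket -> illegal
(1,4): no bracket -> illegal
(1,5): no bracket -> illegal
(2,2): no bracket -> illegal
(2,3): flips 1 -> legal
(2,5): flips 1 -> legal
(3,1): flips 1 -> legal
(3,5): flips 3 -> legal
(4,1): flips 1 -> legal
(4,5): flips 1 -> legal
(5,1): no bracket -> illegal
(5,2): flips 1 -> legal
(5,4): no bracket -> illegal
(5,5): no bracket -> illegal

Answer: (2,3) (2,5) (3,1) (3,5) (4,1) (4,5) (5,2)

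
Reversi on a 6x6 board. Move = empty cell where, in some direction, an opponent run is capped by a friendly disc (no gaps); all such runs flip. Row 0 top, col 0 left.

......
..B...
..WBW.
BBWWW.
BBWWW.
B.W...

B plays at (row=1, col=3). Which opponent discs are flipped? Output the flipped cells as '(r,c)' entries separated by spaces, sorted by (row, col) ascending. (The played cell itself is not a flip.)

Answer: (2,2)

Derivation:
Dir NW: first cell '.' (not opp) -> no flip
Dir N: first cell '.' (not opp) -> no flip
Dir NE: first cell '.' (not opp) -> no flip
Dir W: first cell 'B' (not opp) -> no flip
Dir E: first cell '.' (not opp) -> no flip
Dir SW: opp run (2,2) capped by B -> flip
Dir S: first cell 'B' (not opp) -> no flip
Dir SE: opp run (2,4), next='.' -> no flip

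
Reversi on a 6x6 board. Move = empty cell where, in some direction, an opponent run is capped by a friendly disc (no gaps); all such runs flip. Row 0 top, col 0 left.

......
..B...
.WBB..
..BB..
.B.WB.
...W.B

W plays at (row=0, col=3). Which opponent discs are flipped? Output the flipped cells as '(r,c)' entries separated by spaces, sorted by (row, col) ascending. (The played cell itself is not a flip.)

Dir NW: edge -> no flip
Dir N: edge -> no flip
Dir NE: edge -> no flip
Dir W: first cell '.' (not opp) -> no flip
Dir E: first cell '.' (not opp) -> no flip
Dir SW: opp run (1,2) capped by W -> flip
Dir S: first cell '.' (not opp) -> no flip
Dir SE: first cell '.' (not opp) -> no flip

Answer: (1,2)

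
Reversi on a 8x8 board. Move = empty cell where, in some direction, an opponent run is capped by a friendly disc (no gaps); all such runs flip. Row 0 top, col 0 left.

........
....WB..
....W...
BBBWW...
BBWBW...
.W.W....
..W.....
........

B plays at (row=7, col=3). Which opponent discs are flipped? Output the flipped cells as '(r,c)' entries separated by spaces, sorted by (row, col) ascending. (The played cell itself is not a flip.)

Dir NW: opp run (6,2) (5,1) capped by B -> flip
Dir N: first cell '.' (not opp) -> no flip
Dir NE: first cell '.' (not opp) -> no flip
Dir W: first cell '.' (not opp) -> no flip
Dir E: first cell '.' (not opp) -> no flip
Dir SW: edge -> no flip
Dir S: edge -> no flip
Dir SE: edge -> no flip

Answer: (5,1) (6,2)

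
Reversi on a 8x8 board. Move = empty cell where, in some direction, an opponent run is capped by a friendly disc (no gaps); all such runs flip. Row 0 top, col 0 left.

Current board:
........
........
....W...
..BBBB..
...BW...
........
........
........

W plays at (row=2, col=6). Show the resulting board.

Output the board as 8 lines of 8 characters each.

Place W at (2,6); scan 8 dirs for brackets.
Dir NW: first cell '.' (not opp) -> no flip
Dir N: first cell '.' (not opp) -> no flip
Dir NE: first cell '.' (not opp) -> no flip
Dir W: first cell '.' (not opp) -> no flip
Dir E: first cell '.' (not opp) -> no flip
Dir SW: opp run (3,5) capped by W -> flip
Dir S: first cell '.' (not opp) -> no flip
Dir SE: first cell '.' (not opp) -> no flip
All flips: (3,5)

Answer: ........
........
....W.W.
..BBBW..
...BW...
........
........
........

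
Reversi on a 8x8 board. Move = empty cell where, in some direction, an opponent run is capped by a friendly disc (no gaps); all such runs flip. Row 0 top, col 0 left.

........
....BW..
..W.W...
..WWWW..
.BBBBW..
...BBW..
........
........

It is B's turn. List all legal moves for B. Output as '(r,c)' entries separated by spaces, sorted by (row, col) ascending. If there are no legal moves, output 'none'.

Answer: (0,6) (1,1) (1,2) (1,6) (2,1) (2,3) (2,5) (2,6) (3,6) (4,6) (5,6) (6,6)

Derivation:
(0,4): no bracket -> illegal
(0,5): no bracket -> illegal
(0,6): flips 3 -> legal
(1,1): flips 2 -> legal
(1,2): flips 2 -> legal
(1,3): no bracket -> illegal
(1,6): flips 1 -> legal
(2,1): flips 1 -> legal
(2,3): flips 2 -> legal
(2,5): flips 1 -> legal
(2,6): flips 1 -> legal
(3,1): no bracket -> illegal
(3,6): flips 1 -> legal
(4,6): flips 1 -> legal
(5,6): flips 1 -> legal
(6,4): no bracket -> illegal
(6,5): no bracket -> illegal
(6,6): flips 1 -> legal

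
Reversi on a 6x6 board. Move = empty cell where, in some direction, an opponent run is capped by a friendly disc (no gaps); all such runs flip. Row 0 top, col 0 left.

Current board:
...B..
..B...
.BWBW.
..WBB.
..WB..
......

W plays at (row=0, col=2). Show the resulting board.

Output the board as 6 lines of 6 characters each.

Answer: ..WB..
..W...
.BWBW.
..WBB.
..WB..
......

Derivation:
Place W at (0,2); scan 8 dirs for brackets.
Dir NW: edge -> no flip
Dir N: edge -> no flip
Dir NE: edge -> no flip
Dir W: first cell '.' (not opp) -> no flip
Dir E: opp run (0,3), next='.' -> no flip
Dir SW: first cell '.' (not opp) -> no flip
Dir S: opp run (1,2) capped by W -> flip
Dir SE: first cell '.' (not opp) -> no flip
All flips: (1,2)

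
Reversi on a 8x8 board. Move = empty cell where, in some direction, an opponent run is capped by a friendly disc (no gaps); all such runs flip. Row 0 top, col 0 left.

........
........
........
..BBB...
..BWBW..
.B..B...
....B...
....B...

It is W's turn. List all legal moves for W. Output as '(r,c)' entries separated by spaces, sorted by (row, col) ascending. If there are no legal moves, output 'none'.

Answer: (2,1) (2,3) (2,5) (4,1) (6,3) (6,5)

Derivation:
(2,1): flips 1 -> legal
(2,2): no bracket -> illegal
(2,3): flips 2 -> legal
(2,4): no bracket -> illegal
(2,5): flips 1 -> legal
(3,1): no bracket -> illegal
(3,5): no bracket -> illegal
(4,0): no bracket -> illegal
(4,1): flips 1 -> legal
(5,0): no bracket -> illegal
(5,2): no bracket -> illegal
(5,3): no bracket -> illegal
(5,5): no bracket -> illegal
(6,0): no bracket -> illegal
(6,1): no bracket -> illegal
(6,2): no bracket -> illegal
(6,3): flips 1 -> legal
(6,5): flips 1 -> legal
(7,3): no bracket -> illegal
(7,5): no bracket -> illegal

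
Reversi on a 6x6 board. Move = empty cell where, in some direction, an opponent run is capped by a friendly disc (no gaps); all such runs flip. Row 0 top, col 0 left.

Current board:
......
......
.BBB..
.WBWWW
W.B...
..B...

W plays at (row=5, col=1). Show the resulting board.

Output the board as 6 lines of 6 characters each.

Answer: ......
......
.BBB..
.WBWWW
W.W...
.WB...

Derivation:
Place W at (5,1); scan 8 dirs for brackets.
Dir NW: first cell 'W' (not opp) -> no flip
Dir N: first cell '.' (not opp) -> no flip
Dir NE: opp run (4,2) capped by W -> flip
Dir W: first cell '.' (not opp) -> no flip
Dir E: opp run (5,2), next='.' -> no flip
Dir SW: edge -> no flip
Dir S: edge -> no flip
Dir SE: edge -> no flip
All flips: (4,2)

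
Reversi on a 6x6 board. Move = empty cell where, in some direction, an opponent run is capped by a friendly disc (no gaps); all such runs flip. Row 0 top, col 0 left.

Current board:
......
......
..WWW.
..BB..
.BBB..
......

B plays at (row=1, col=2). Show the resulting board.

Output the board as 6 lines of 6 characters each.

Answer: ......
..B...
..BWW.
..BB..
.BBB..
......

Derivation:
Place B at (1,2); scan 8 dirs for brackets.
Dir NW: first cell '.' (not opp) -> no flip
Dir N: first cell '.' (not opp) -> no flip
Dir NE: first cell '.' (not opp) -> no flip
Dir W: first cell '.' (not opp) -> no flip
Dir E: first cell '.' (not opp) -> no flip
Dir SW: first cell '.' (not opp) -> no flip
Dir S: opp run (2,2) capped by B -> flip
Dir SE: opp run (2,3), next='.' -> no flip
All flips: (2,2)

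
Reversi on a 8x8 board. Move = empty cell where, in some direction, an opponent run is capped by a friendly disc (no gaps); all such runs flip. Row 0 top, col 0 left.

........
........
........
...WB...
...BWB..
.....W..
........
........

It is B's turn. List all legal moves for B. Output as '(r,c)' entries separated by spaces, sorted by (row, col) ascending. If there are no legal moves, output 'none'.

(2,2): no bracket -> illegal
(2,3): flips 1 -> legal
(2,4): no bracket -> illegal
(3,2): flips 1 -> legal
(3,5): no bracket -> illegal
(4,2): no bracket -> illegal
(4,6): no bracket -> illegal
(5,3): no bracket -> illegal
(5,4): flips 1 -> legal
(5,6): no bracket -> illegal
(6,4): no bracket -> illegal
(6,5): flips 1 -> legal
(6,6): no bracket -> illegal

Answer: (2,3) (3,2) (5,4) (6,5)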